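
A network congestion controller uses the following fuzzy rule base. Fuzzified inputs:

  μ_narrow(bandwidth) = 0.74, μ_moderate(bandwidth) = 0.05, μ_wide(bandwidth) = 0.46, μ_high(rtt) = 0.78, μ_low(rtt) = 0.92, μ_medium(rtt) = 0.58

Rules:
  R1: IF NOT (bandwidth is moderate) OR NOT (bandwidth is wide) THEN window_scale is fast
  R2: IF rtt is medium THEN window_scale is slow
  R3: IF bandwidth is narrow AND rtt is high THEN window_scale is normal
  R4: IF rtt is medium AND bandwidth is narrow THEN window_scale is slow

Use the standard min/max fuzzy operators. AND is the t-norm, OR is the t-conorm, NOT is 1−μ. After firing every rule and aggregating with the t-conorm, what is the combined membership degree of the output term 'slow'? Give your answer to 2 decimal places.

0.58

R1: ¬moderate=1−0.05=0.95, ¬wide=1−0.46=0.54; OR[max(a, b)] → w = 0.95
R2: medium=0.58 → w = 0.58
R3: narrow=0.74, high=0.78; AND[min(a, b)] → w = 0.74
R4: medium=0.58, narrow=0.74; AND[min(a, b)] → w = 0.58
Rules with consequent 'slow': {R2, R4} → strengths 0.58, 0.58
Aggregate via t-conorm [max(a, b)]: 0.58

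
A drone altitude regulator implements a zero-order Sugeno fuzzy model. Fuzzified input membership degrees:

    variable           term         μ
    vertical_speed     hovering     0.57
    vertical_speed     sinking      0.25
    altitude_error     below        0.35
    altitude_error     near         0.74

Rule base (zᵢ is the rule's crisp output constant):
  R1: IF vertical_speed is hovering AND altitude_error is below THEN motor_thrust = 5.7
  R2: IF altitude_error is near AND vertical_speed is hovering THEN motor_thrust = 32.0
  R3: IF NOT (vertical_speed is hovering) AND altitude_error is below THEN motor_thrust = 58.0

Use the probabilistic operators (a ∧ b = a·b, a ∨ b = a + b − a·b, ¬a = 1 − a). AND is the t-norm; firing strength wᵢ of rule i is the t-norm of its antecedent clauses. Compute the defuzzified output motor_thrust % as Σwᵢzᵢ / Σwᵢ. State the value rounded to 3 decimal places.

R1 (z=5.7): hovering=0.57, below=0.35; AND[a·b] → w = 0.1995
R2 (z=32.0): near=0.74, hovering=0.57; AND[a·b] → w = 0.4218
R3 (z=58.0): ¬hovering=1−0.57=0.43, below=0.35; AND[a·b] → w = 0.1505
Weighted average = (0.1995·5.7 + 0.4218·32.0 + 0.1505·58.0) / (0.1995 + 0.4218 + 0.1505)
  = 23.3637 / 0.7718 = 30.272

30.272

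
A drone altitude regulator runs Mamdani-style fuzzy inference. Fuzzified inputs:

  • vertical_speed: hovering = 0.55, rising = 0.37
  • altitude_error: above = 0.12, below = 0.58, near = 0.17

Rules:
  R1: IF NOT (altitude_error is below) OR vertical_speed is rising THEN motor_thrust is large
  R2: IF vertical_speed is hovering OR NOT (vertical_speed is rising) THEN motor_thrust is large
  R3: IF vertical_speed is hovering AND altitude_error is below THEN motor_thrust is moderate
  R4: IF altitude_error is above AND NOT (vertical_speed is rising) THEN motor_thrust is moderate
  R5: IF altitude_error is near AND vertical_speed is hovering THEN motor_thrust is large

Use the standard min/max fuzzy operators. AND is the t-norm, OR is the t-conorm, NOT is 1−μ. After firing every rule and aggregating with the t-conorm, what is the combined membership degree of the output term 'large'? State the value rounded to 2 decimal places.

0.63

R1: ¬below=1−0.58=0.42, rising=0.37; OR[max(a, b)] → w = 0.42
R2: hovering=0.55, ¬rising=1−0.37=0.63; OR[max(a, b)] → w = 0.63
R3: hovering=0.55, below=0.58; AND[min(a, b)] → w = 0.55
R4: above=0.12, ¬rising=1−0.37=0.63; AND[min(a, b)] → w = 0.12
R5: near=0.17, hovering=0.55; AND[min(a, b)] → w = 0.17
Rules with consequent 'large': {R1, R2, R5} → strengths 0.42, 0.63, 0.17
Aggregate via t-conorm [max(a, b)]: 0.63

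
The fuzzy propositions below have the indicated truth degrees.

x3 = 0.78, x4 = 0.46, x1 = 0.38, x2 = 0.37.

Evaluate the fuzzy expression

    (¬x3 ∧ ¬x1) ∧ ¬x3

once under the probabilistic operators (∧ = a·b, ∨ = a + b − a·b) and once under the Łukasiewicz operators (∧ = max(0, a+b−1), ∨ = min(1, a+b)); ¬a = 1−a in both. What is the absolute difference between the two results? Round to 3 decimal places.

0.030

Under probabilistic:
  ¬x3 = 1 − 0.7800 = 0.2200
  ¬x1 = 1 − 0.3800 = 0.6200
  ¬x3 ∧ ¬x1 = a·b on (0.2200, 0.6200) = 0.1364
  ¬x3 = 1 − 0.7800 = 0.2200
  (¬x3 ∧ ¬x1) ∧ ¬x3 = a·b on (0.1364, 0.2200) = 0.0300
  → value = 0.0300
Under Łukasiewicz:
  ¬x3 = 1 − 0.78 = 0.22
  ¬x1 = 1 − 0.38 = 0.62
  ¬x3 ∧ ¬x1 = max(0, a+b−1) on (0.22, 0.62) = 0.00
  ¬x3 = 1 − 0.78 = 0.22
  (¬x3 ∧ ¬x1) ∧ ¬x3 = max(0, a+b−1) on (0.00, 0.22) = 0.00
  → value = 0.0000
|0.0300 − 0.0000| = 0.030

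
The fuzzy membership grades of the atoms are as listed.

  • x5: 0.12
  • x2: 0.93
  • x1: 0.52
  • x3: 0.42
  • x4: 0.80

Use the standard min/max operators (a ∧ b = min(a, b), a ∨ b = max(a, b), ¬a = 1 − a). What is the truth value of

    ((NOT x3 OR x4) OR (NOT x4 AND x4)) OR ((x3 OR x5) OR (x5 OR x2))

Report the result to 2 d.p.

0.93

NOT x3 = 1 − 0.42 = 0.58
NOT x3 OR x4 = max(a, b) on (0.58, 0.80) = 0.80
NOT x4 = 1 − 0.80 = 0.20
NOT x4 AND x4 = min(a, b) on (0.20, 0.80) = 0.20
(NOT x3 OR x4) OR (NOT x4 AND x4) = max(a, b) on (0.80, 0.20) = 0.80
x3 OR x5 = max(a, b) on (0.42, 0.12) = 0.42
x5 OR x2 = max(a, b) on (0.12, 0.93) = 0.93
(x3 OR x5) OR (x5 OR x2) = max(a, b) on (0.42, 0.93) = 0.93
((NOT x3 OR x4) OR (NOT x4 AND x4)) OR ((x3 OR x5) OR (x5 OR x2)) = max(a, b) on (0.80, 0.93) = 0.93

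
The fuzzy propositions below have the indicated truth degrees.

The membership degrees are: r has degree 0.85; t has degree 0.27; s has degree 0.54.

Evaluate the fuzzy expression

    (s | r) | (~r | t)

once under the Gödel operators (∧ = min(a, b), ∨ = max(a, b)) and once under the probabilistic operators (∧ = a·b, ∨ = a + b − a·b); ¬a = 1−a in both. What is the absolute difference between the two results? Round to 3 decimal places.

Under Gödel:
  s | r = max(a, b) on (0.54, 0.85) = 0.85
  ~r = 1 − 0.85 = 0.15
  ~r | t = max(a, b) on (0.15, 0.27) = 0.27
  (s | r) | (~r | t) = max(a, b) on (0.85, 0.27) = 0.85
  → value = 0.8500
Under probabilistic:
  s | r = a + b − a·b on (0.5400, 0.8500) = 0.9310
  ~r = 1 − 0.8500 = 0.1500
  ~r | t = a + b − a·b on (0.1500, 0.2700) = 0.3795
  (s | r) | (~r | t) = a + b − a·b on (0.9310, 0.3795) = 0.9572
  → value = 0.9572
|0.8500 − 0.9572| = 0.107

0.107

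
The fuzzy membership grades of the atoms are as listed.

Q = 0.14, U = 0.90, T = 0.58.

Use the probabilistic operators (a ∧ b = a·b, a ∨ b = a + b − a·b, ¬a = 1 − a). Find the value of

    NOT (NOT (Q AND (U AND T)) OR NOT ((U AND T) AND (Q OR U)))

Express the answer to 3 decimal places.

0.035

U AND T = a·b on (0.9000, 0.5800) = 0.5220
Q AND (U AND T) = a·b on (0.1400, 0.5220) = 0.0731
NOT (Q AND (U AND T)) = 1 − 0.0731 = 0.9269
U AND T = a·b on (0.9000, 0.5800) = 0.5220
Q OR U = a + b − a·b on (0.1400, 0.9000) = 0.9140
(U AND T) AND (Q OR U) = a·b on (0.5220, 0.9140) = 0.4771
NOT ((U AND T) AND (Q OR U)) = 1 − 0.4771 = 0.5229
NOT (Q AND (U AND T)) OR NOT ((U AND T) AND (Q OR U)) = a + b − a·b on (0.9269, 0.5229) = 0.9651
NOT (NOT (Q AND (U AND T)) OR NOT ((U AND T) AND (Q OR U))) = 1 − 0.9651 = 0.0349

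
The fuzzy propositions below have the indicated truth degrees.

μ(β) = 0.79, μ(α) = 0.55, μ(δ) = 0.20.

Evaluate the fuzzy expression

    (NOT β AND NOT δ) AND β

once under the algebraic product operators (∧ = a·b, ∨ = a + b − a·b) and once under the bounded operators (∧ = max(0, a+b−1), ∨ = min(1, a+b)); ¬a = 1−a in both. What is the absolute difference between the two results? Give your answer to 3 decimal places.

Under algebraic product:
  NOT β = 1 − 0.7900 = 0.2100
  NOT δ = 1 − 0.2000 = 0.8000
  NOT β AND NOT δ = a·b on (0.2100, 0.8000) = 0.1680
  (NOT β AND NOT δ) AND β = a·b on (0.1680, 0.7900) = 0.1327
  → value = 0.1327
Under bounded:
  NOT β = 1 − 0.79 = 0.21
  NOT δ = 1 − 0.20 = 0.80
  NOT β AND NOT δ = max(0, a+b−1) on (0.21, 0.80) = 0.01
  (NOT β AND NOT δ) AND β = max(0, a+b−1) on (0.01, 0.79) = 0.00
  → value = 0.0000
|0.1327 − 0.0000| = 0.133

0.133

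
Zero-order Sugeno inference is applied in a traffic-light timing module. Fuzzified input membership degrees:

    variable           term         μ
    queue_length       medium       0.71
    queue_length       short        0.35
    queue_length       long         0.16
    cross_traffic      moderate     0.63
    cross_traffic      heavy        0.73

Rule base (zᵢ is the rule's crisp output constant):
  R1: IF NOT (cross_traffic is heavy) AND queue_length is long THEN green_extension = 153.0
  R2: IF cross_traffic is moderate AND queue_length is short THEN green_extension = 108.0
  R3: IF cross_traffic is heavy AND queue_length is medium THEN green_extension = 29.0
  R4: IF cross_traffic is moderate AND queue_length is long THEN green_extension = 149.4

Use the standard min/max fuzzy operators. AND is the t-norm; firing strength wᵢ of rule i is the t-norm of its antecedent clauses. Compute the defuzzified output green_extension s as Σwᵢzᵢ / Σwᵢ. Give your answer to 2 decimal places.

R1 (z=153.0): ¬heavy=1−0.73=0.27, long=0.16; AND[min(a, b)] → w = 0.16
R2 (z=108.0): moderate=0.63, short=0.35; AND[min(a, b)] → w = 0.35
R3 (z=29.0): heavy=0.73, medium=0.71; AND[min(a, b)] → w = 0.71
R4 (z=149.4): moderate=0.63, long=0.16; AND[min(a, b)] → w = 0.16
Weighted average = (0.16·153.0 + 0.35·108.0 + 0.71·29.0 + 0.16·149.4) / (0.16 + 0.35 + 0.71 + 0.16)
  = 106.7740 / 1.3800 = 77.37

77.37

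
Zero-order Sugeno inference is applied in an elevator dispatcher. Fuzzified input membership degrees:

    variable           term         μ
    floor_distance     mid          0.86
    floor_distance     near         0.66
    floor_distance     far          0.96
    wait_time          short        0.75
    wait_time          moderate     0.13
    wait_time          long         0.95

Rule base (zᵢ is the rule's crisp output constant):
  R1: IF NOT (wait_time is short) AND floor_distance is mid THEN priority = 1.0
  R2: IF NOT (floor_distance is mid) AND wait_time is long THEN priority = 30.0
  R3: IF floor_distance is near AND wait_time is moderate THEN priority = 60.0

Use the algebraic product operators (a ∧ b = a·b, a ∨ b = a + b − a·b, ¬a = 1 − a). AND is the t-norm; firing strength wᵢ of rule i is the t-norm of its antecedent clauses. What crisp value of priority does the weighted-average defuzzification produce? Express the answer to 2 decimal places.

21.56

R1 (z=1.0): ¬short=1−0.75=0.25, mid=0.86; AND[a·b] → w = 0.2150
R2 (z=30.0): ¬mid=1−0.86=0.14, long=0.95; AND[a·b] → w = 0.1330
R3 (z=60.0): near=0.66, moderate=0.13; AND[a·b] → w = 0.0858
Weighted average = (0.2150·1.0 + 0.1330·30.0 + 0.0858·60.0) / (0.2150 + 0.1330 + 0.0858)
  = 9.3530 / 0.4338 = 21.56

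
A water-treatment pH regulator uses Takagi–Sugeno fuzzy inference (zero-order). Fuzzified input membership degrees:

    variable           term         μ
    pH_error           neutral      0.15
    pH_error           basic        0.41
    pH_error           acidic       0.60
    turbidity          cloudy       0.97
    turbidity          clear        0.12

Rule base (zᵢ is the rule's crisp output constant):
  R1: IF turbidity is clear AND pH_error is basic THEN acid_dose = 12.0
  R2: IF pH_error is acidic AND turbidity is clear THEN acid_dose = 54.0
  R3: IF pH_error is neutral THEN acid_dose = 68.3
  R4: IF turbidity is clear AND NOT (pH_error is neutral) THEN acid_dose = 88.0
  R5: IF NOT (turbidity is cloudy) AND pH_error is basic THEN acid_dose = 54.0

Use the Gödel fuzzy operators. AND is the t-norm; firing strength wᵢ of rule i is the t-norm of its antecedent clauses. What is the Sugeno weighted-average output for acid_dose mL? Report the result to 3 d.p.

R1 (z=12.0): clear=0.12, basic=0.41; AND[min(a, b)] → w = 0.12
R2 (z=54.0): acidic=0.60, clear=0.12; AND[min(a, b)] → w = 0.12
R3 (z=68.3): neutral=0.15 → w = 0.15
R4 (z=88.0): clear=0.12, ¬neutral=1−0.15=0.85; AND[min(a, b)] → w = 0.12
R5 (z=54.0): ¬cloudy=1−0.97=0.03, basic=0.41; AND[min(a, b)] → w = 0.03
Weighted average = (0.12·12.0 + 0.12·54.0 + 0.15·68.3 + 0.12·88.0 + 0.03·54.0) / (0.12 + 0.12 + 0.15 + 0.12 + 0.03)
  = 30.3450 / 0.5400 = 56.194

56.194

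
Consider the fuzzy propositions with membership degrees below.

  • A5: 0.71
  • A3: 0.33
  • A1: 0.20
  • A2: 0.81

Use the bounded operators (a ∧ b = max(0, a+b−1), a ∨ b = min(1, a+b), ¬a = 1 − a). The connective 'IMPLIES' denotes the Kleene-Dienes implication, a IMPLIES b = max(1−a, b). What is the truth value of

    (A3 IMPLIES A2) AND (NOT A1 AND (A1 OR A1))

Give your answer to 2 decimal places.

A3 IMPLIES A2  [Kleene-Dienes: max(1−a, b)] with a=0.33, b=0.81 → 0.81
NOT A1 = 1 − 0.20 = 0.80
A1 OR A1 = min(1, a+b) on (0.20, 0.20) = 0.40
NOT A1 AND (A1 OR A1) = max(0, a+b−1) on (0.80, 0.40) = 0.20
(A3 IMPLIES A2) AND (NOT A1 AND (A1 OR A1)) = max(0, a+b−1) on (0.81, 0.20) = 0.01

0.01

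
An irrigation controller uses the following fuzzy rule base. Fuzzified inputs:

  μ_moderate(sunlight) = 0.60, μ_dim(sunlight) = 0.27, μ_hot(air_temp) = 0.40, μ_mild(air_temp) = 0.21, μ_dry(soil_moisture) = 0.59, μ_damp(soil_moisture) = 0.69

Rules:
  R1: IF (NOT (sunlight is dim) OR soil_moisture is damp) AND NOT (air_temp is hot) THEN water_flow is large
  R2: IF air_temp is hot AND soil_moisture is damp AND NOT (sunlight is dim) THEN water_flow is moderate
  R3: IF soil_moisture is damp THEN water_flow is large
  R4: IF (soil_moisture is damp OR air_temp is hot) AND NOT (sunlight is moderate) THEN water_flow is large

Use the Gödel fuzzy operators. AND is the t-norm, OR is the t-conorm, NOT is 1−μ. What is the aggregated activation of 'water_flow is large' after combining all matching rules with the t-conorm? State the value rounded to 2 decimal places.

R1: (¬dim=1−0.27=0.73 OR damp=0.69) = 0.73; AND[min(a, b)] with ¬hot=1−0.40=0.60 → w = 0.60
R2: hot=0.40, damp=0.69, ¬dim=1−0.27=0.73; AND[min(a, b)] → w = 0.40
R3: damp=0.69 → w = 0.69
R4: (damp=0.69 OR hot=0.40) = 0.69; AND[min(a, b)] with ¬moderate=1−0.60=0.40 → w = 0.40
Rules with consequent 'large': {R1, R3, R4} → strengths 0.60, 0.69, 0.40
Aggregate via t-conorm [max(a, b)]: 0.69

0.69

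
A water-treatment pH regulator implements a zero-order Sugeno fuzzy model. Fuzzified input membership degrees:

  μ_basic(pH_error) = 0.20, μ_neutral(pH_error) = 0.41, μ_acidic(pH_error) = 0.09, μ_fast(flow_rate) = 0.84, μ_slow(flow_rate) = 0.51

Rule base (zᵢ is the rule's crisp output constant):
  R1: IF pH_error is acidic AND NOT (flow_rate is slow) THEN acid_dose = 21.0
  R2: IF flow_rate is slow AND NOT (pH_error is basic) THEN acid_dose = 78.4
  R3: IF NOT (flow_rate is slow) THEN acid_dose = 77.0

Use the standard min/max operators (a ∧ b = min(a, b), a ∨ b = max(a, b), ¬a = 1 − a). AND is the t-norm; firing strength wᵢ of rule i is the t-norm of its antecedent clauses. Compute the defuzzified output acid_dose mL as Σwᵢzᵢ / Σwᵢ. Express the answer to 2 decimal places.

73.03

R1 (z=21.0): acidic=0.09, ¬slow=1−0.51=0.49; AND[min(a, b)] → w = 0.09
R2 (z=78.4): slow=0.51, ¬basic=1−0.20=0.80; AND[min(a, b)] → w = 0.51
R3 (z=77.0): ¬slow=1−0.51=0.49 → w = 0.49
Weighted average = (0.09·21.0 + 0.51·78.4 + 0.49·77.0) / (0.09 + 0.51 + 0.49)
  = 79.6040 / 1.0900 = 73.03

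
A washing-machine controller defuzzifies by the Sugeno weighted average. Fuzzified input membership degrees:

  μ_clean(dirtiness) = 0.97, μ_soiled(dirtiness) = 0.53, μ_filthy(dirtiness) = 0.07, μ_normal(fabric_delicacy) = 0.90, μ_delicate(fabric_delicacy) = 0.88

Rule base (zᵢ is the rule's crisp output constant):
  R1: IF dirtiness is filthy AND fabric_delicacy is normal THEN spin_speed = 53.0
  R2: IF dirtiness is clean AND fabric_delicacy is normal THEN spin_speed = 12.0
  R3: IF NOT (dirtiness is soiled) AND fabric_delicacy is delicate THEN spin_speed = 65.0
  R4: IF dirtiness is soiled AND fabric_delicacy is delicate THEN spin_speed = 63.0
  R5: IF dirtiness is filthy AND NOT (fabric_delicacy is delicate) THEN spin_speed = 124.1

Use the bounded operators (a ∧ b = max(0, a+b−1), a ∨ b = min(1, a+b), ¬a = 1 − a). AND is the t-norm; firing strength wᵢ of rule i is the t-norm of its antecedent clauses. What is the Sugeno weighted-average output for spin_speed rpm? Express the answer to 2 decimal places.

36.21

R1 (z=53.0): filthy=0.07, normal=0.90; AND[max(0, a+b−1)] → w = 0.00
R2 (z=12.0): clean=0.97, normal=0.90; AND[max(0, a+b−1)] → w = 0.87
R3 (z=65.0): ¬soiled=1−0.53=0.47, delicate=0.88; AND[max(0, a+b−1)] → w = 0.35
R4 (z=63.0): soiled=0.53, delicate=0.88; AND[max(0, a+b−1)] → w = 0.41
R5 (z=124.1): filthy=0.07, ¬delicate=1−0.88=0.12; AND[max(0, a+b−1)] → w = 0.00
Weighted average = (0.00·53.0 + 0.87·12.0 + 0.35·65.0 + 0.41·63.0 + 0.00·124.1) / (0.00 + 0.87 + 0.35 + 0.41 + 0.00)
  = 59.0200 / 1.6300 = 36.21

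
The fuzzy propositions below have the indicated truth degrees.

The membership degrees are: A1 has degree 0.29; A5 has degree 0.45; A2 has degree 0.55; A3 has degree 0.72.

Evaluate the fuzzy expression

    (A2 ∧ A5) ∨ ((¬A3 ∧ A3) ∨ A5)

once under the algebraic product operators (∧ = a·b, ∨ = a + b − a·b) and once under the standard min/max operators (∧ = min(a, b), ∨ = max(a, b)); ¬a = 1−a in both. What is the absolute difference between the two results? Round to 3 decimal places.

Under algebraic product:
  A2 ∧ A5 = a·b on (0.5500, 0.4500) = 0.2475
  ¬A3 = 1 − 0.7200 = 0.2800
  ¬A3 ∧ A3 = a·b on (0.2800, 0.7200) = 0.2016
  (¬A3 ∧ A3) ∨ A5 = a + b − a·b on (0.2016, 0.4500) = 0.5609
  (A2 ∧ A5) ∨ ((¬A3 ∧ A3) ∨ A5) = a + b − a·b on (0.2475, 0.5609) = 0.6696
  → value = 0.6696
Under standard min/max:
  A2 ∧ A5 = min(a, b) on (0.55, 0.45) = 0.45
  ¬A3 = 1 − 0.72 = 0.28
  ¬A3 ∧ A3 = min(a, b) on (0.28, 0.72) = 0.28
  (¬A3 ∧ A3) ∨ A5 = max(a, b) on (0.28, 0.45) = 0.45
  (A2 ∧ A5) ∨ ((¬A3 ∧ A3) ∨ A5) = max(a, b) on (0.45, 0.45) = 0.45
  → value = 0.4500
|0.6696 − 0.4500| = 0.220

0.220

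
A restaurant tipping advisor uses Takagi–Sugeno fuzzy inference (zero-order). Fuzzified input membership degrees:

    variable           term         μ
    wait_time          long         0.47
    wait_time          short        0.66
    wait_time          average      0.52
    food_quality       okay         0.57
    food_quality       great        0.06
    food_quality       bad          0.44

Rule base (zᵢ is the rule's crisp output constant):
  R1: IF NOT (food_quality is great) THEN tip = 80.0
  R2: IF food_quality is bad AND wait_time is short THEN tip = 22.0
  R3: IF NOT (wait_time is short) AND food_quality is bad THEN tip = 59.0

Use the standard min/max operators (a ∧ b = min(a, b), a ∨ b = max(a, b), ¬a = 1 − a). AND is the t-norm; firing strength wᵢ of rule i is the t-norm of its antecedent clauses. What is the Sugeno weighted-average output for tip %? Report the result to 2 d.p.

R1 (z=80.0): ¬great=1−0.06=0.94 → w = 0.94
R2 (z=22.0): bad=0.44, short=0.66; AND[min(a, b)] → w = 0.44
R3 (z=59.0): ¬short=1−0.66=0.34, bad=0.44; AND[min(a, b)] → w = 0.34
Weighted average = (0.94·80.0 + 0.44·22.0 + 0.34·59.0) / (0.94 + 0.44 + 0.34)
  = 104.9400 / 1.7200 = 61.01

61.01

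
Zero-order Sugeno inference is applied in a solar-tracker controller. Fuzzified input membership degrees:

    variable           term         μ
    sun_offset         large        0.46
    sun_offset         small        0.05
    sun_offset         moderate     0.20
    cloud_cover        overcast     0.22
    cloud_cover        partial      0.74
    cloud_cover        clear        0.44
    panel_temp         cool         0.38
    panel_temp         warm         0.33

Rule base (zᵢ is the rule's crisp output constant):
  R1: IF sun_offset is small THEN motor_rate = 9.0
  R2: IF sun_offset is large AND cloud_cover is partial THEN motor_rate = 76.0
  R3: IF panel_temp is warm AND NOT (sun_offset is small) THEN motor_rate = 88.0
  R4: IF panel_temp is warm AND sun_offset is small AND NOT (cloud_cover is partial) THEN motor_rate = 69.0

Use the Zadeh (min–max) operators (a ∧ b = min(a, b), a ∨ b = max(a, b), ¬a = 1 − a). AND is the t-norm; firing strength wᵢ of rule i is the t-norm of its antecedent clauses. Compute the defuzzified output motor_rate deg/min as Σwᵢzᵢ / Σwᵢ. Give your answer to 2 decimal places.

76.29

R1 (z=9.0): small=0.05 → w = 0.05
R2 (z=76.0): large=0.46, partial=0.74; AND[min(a, b)] → w = 0.46
R3 (z=88.0): warm=0.33, ¬small=1−0.05=0.95; AND[min(a, b)] → w = 0.33
R4 (z=69.0): warm=0.33, small=0.05, ¬partial=1−0.74=0.26; AND[min(a, b)] → w = 0.05
Weighted average = (0.05·9.0 + 0.46·76.0 + 0.33·88.0 + 0.05·69.0) / (0.05 + 0.46 + 0.33 + 0.05)
  = 67.9000 / 0.8900 = 76.29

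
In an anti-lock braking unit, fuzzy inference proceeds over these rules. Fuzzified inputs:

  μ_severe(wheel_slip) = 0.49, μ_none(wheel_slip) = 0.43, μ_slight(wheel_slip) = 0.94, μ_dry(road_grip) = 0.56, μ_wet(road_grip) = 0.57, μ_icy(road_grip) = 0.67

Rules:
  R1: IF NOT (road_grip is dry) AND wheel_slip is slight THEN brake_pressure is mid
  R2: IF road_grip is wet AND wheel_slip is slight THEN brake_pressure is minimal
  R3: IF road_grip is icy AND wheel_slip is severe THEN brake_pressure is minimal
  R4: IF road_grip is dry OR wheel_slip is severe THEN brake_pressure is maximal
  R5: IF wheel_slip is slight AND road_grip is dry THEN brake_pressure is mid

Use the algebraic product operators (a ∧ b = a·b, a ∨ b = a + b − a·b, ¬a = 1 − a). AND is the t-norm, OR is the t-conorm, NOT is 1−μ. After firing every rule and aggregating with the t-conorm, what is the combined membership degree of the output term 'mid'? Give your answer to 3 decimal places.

R1: ¬dry=1−0.56=0.44, slight=0.94; AND[a·b] → w = 0.4136
R2: wet=0.57, slight=0.94; AND[a·b] → w = 0.5358
R3: icy=0.67, severe=0.49; AND[a·b] → w = 0.3283
R4: dry=0.56, severe=0.49; OR[a + b − a·b] → w = 0.7756
R5: slight=0.94, dry=0.56; AND[a·b] → w = 0.5264
Rules with consequent 'mid': {R1, R5} → strengths 0.4136, 0.5264
Aggregate via t-conorm [a + b − a·b]: 0.7223

0.722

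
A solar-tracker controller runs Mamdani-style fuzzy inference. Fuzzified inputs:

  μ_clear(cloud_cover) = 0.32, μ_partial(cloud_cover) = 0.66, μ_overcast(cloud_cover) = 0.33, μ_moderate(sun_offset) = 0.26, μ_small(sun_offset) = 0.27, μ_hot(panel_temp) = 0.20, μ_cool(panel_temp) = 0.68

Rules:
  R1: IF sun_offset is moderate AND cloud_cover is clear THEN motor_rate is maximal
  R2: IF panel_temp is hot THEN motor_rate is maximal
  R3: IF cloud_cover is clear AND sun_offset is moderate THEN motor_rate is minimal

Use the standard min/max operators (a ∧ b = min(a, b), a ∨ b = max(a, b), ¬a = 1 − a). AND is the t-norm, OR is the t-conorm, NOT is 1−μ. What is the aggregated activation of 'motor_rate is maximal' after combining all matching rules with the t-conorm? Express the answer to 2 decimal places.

0.26

R1: moderate=0.26, clear=0.32; AND[min(a, b)] → w = 0.26
R2: hot=0.20 → w = 0.20
R3: clear=0.32, moderate=0.26; AND[min(a, b)] → w = 0.26
Rules with consequent 'maximal': {R1, R2} → strengths 0.26, 0.20
Aggregate via t-conorm [max(a, b)]: 0.26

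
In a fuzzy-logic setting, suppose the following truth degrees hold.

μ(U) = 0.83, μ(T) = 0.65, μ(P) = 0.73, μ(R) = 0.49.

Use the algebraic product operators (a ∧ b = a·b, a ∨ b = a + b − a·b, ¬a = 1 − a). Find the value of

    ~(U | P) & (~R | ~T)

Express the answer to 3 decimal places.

0.031

U | P = a + b − a·b on (0.8300, 0.7300) = 0.9541
~(U | P) = 1 − 0.9541 = 0.0459
~R = 1 − 0.4900 = 0.5100
~T = 1 − 0.6500 = 0.3500
~R | ~T = a + b − a·b on (0.5100, 0.3500) = 0.6815
~(U | P) & (~R | ~T) = a·b on (0.0459, 0.6815) = 0.0313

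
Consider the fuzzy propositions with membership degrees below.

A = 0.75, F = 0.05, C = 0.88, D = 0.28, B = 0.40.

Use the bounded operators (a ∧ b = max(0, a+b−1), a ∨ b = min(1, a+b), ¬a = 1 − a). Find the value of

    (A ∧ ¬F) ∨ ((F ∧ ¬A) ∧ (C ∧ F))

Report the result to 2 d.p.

0.70

¬F = 1 − 0.05 = 0.95
A ∧ ¬F = max(0, a+b−1) on (0.75, 0.95) = 0.70
¬A = 1 − 0.75 = 0.25
F ∧ ¬A = max(0, a+b−1) on (0.05, 0.25) = 0.00
C ∧ F = max(0, a+b−1) on (0.88, 0.05) = 0.00
(F ∧ ¬A) ∧ (C ∧ F) = max(0, a+b−1) on (0.00, 0.00) = 0.00
(A ∧ ¬F) ∨ ((F ∧ ¬A) ∧ (C ∧ F)) = min(1, a+b) on (0.70, 0.00) = 0.70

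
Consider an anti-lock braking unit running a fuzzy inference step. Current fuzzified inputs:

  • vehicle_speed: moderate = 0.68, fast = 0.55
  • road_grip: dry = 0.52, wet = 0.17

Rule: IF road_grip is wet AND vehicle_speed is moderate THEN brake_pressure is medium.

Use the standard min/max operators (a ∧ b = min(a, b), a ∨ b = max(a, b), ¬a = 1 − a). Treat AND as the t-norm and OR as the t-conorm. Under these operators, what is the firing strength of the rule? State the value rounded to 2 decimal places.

firing strength: wet=0.17, moderate=0.68; AND[min(a, b)] → w = 0.17

0.17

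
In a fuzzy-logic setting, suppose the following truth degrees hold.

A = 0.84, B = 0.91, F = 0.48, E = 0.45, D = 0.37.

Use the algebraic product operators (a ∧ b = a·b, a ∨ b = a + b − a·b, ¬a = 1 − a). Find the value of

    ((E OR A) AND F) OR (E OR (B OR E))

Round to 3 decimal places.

0.985

E OR A = a + b − a·b on (0.4500, 0.8400) = 0.9120
(E OR A) AND F = a·b on (0.9120, 0.4800) = 0.4378
B OR E = a + b − a·b on (0.9100, 0.4500) = 0.9505
E OR (B OR E) = a + b − a·b on (0.4500, 0.9505) = 0.9728
((E OR A) AND F) OR (E OR (B OR E)) = a + b − a·b on (0.4378, 0.9728) = 0.9847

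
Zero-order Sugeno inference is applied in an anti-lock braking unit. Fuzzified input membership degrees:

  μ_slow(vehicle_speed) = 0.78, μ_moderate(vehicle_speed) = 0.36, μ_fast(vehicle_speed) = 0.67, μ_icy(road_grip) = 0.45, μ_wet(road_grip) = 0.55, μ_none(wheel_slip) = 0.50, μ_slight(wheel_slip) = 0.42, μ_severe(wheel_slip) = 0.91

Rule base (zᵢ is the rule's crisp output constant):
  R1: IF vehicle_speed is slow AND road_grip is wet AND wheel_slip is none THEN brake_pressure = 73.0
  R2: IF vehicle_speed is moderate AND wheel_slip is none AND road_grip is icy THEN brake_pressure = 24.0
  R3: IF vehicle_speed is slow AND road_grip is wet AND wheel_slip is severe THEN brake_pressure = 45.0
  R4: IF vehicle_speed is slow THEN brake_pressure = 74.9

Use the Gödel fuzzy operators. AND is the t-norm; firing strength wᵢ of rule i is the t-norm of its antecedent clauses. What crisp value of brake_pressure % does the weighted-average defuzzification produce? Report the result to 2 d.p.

58.59

R1 (z=73.0): slow=0.78, wet=0.55, none=0.50; AND[min(a, b)] → w = 0.50
R2 (z=24.0): moderate=0.36, none=0.50, icy=0.45; AND[min(a, b)] → w = 0.36
R3 (z=45.0): slow=0.78, wet=0.55, severe=0.91; AND[min(a, b)] → w = 0.55
R4 (z=74.9): slow=0.78 → w = 0.78
Weighted average = (0.50·73.0 + 0.36·24.0 + 0.55·45.0 + 0.78·74.9) / (0.50 + 0.36 + 0.55 + 0.78)
  = 128.3120 / 2.1900 = 58.59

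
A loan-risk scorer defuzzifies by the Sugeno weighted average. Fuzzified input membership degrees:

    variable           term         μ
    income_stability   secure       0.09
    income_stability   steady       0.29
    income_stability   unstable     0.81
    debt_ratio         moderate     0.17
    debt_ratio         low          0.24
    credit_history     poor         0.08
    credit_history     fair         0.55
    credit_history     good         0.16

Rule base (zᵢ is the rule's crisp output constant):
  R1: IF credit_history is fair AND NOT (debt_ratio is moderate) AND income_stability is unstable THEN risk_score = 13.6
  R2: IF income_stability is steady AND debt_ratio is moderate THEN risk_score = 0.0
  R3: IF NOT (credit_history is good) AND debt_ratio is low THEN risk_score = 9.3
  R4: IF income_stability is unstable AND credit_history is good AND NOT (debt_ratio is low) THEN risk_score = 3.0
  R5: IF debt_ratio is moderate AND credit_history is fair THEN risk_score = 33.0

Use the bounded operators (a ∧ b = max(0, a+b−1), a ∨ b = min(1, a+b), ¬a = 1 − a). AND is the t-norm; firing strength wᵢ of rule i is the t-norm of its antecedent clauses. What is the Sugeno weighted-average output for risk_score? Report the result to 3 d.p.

12.326

R1 (z=13.6): fair=0.55, ¬moderate=1−0.17=0.83, unstable=0.81; AND[max(0, a+b−1)] → w = 0.19
R2 (z=0.0): steady=0.29, moderate=0.17; AND[max(0, a+b−1)] → w = 0.00
R3 (z=9.3): ¬good=1−0.16=0.84, low=0.24; AND[max(0, a+b−1)] → w = 0.08
R4 (z=3.0): unstable=0.81, good=0.16, ¬low=1−0.24=0.76; AND[max(0, a+b−1)] → w = 0.00
R5 (z=33.0): moderate=0.17, fair=0.55; AND[max(0, a+b−1)] → w = 0.00
Weighted average = (0.19·13.6 + 0.00·0.0 + 0.08·9.3 + 0.00·3.0 + 0.00·33.0) / (0.19 + 0.00 + 0.08 + 0.00 + 0.00)
  = 3.3280 / 0.2700 = 12.326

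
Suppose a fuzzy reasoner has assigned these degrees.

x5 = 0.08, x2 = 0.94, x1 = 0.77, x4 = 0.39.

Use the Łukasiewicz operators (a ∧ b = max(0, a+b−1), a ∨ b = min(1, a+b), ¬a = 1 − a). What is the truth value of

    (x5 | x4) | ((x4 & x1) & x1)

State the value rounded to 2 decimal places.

0.47

x5 | x4 = min(1, a+b) on (0.08, 0.39) = 0.47
x4 & x1 = max(0, a+b−1) on (0.39, 0.77) = 0.16
(x4 & x1) & x1 = max(0, a+b−1) on (0.16, 0.77) = 0.00
(x5 | x4) | ((x4 & x1) & x1) = min(1, a+b) on (0.47, 0.00) = 0.47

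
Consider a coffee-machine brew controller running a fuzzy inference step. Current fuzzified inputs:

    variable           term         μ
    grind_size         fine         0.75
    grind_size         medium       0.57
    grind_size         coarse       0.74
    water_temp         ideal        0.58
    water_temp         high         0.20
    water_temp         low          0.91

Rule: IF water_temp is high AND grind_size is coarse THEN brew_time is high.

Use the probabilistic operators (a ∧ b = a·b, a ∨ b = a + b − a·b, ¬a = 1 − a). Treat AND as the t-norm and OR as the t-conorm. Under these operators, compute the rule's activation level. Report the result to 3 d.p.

firing strength: high=0.20, coarse=0.74; AND[a·b] → w = 0.1480

0.148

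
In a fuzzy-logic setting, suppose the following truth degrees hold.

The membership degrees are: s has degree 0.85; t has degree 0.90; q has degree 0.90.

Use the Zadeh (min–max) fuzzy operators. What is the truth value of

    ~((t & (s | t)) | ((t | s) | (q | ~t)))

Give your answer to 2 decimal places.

s | t = max(a, b) on (0.85, 0.90) = 0.90
t & (s | t) = min(a, b) on (0.90, 0.90) = 0.90
t | s = max(a, b) on (0.90, 0.85) = 0.90
~t = 1 − 0.90 = 0.10
q | ~t = max(a, b) on (0.90, 0.10) = 0.90
(t | s) | (q | ~t) = max(a, b) on (0.90, 0.90) = 0.90
(t & (s | t)) | ((t | s) | (q | ~t)) = max(a, b) on (0.90, 0.90) = 0.90
~((t & (s | t)) | ((t | s) | (q | ~t))) = 1 − 0.90 = 0.10

0.10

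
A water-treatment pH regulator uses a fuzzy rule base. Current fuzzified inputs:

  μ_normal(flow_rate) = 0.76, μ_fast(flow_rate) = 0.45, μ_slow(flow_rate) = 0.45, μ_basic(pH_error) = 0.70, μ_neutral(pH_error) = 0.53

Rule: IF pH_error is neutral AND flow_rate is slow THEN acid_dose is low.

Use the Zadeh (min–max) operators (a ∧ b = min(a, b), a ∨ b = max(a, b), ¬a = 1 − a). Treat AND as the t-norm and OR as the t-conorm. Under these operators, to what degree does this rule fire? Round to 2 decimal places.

firing strength: neutral=0.53, slow=0.45; AND[min(a, b)] → w = 0.45

0.45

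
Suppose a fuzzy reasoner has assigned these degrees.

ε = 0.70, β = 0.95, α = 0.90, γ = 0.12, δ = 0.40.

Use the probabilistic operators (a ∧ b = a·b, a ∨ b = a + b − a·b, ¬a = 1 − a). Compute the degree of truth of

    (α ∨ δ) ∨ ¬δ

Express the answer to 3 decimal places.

α ∨ δ = a + b − a·b on (0.9000, 0.4000) = 0.9400
¬δ = 1 − 0.4000 = 0.6000
(α ∨ δ) ∨ ¬δ = a + b − a·b on (0.9400, 0.6000) = 0.9760

0.976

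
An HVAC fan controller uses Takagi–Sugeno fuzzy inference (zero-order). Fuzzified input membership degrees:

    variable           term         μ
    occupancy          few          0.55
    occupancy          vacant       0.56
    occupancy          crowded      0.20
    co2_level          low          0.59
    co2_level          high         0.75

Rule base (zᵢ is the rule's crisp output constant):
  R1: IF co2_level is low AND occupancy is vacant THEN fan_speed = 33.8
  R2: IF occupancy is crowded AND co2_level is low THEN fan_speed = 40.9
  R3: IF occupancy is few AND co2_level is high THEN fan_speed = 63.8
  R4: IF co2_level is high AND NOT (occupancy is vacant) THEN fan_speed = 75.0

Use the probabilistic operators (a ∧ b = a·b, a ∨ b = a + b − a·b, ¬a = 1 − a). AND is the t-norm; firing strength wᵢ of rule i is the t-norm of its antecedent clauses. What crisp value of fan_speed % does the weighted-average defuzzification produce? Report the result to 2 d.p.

R1 (z=33.8): low=0.59, vacant=0.56; AND[a·b] → w = 0.3304
R2 (z=40.9): crowded=0.20, low=0.59; AND[a·b] → w = 0.1180
R3 (z=63.8): few=0.55, high=0.75; AND[a·b] → w = 0.4125
R4 (z=75.0): high=0.75, ¬vacant=1−0.56=0.44; AND[a·b] → w = 0.3300
Weighted average = (0.3304·33.8 + 0.1180·40.9 + 0.4125·63.8 + 0.3300·75.0) / (0.3304 + 0.1180 + 0.4125 + 0.3300)
  = 67.0612 / 1.1909 = 56.31

56.31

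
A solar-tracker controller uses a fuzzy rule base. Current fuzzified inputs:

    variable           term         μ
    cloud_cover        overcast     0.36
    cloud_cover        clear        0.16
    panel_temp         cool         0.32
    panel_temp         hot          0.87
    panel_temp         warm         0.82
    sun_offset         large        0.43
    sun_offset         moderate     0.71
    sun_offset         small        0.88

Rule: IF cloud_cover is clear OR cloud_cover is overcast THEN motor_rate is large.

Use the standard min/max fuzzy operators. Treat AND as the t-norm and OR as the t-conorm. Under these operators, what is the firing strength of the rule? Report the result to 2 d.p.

0.36

firing strength: clear=0.16, overcast=0.36; OR[max(a, b)] → w = 0.36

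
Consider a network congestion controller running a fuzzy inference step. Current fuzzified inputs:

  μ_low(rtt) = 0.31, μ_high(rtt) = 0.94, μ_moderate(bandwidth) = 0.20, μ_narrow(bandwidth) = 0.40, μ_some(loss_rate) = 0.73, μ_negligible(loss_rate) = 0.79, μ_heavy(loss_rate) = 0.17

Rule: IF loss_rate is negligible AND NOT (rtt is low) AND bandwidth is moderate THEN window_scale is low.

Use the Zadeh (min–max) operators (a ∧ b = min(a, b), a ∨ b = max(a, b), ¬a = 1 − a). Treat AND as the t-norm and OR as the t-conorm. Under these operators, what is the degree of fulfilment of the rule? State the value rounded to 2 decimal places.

firing strength: negligible=0.79, ¬low=1−0.31=0.69, moderate=0.20; AND[min(a, b)] → w = 0.20

0.20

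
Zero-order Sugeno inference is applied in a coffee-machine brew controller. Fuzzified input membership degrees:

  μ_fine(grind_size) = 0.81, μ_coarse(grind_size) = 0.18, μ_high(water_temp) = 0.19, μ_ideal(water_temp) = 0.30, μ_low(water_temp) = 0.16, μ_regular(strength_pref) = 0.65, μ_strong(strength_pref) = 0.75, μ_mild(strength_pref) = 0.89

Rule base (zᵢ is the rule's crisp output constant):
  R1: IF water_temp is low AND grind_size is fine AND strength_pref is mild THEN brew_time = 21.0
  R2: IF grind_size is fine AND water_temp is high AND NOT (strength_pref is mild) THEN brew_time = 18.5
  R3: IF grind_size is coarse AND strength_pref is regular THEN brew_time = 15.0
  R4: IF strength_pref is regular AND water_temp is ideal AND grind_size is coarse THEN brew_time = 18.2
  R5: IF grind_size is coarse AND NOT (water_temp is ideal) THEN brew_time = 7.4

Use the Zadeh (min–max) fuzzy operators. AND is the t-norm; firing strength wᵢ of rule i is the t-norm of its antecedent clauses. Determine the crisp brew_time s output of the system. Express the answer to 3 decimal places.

15.683

R1 (z=21.0): low=0.16, fine=0.81, mild=0.89; AND[min(a, b)] → w = 0.16
R2 (z=18.5): fine=0.81, high=0.19, ¬mild=1−0.89=0.11; AND[min(a, b)] → w = 0.11
R3 (z=15.0): coarse=0.18, regular=0.65; AND[min(a, b)] → w = 0.18
R4 (z=18.2): regular=0.65, ideal=0.30, coarse=0.18; AND[min(a, b)] → w = 0.18
R5 (z=7.4): coarse=0.18, ¬ideal=1−0.30=0.70; AND[min(a, b)] → w = 0.18
Weighted average = (0.16·21.0 + 0.11·18.5 + 0.18·15.0 + 0.18·18.2 + 0.18·7.4) / (0.16 + 0.11 + 0.18 + 0.18 + 0.18)
  = 12.7030 / 0.8100 = 15.683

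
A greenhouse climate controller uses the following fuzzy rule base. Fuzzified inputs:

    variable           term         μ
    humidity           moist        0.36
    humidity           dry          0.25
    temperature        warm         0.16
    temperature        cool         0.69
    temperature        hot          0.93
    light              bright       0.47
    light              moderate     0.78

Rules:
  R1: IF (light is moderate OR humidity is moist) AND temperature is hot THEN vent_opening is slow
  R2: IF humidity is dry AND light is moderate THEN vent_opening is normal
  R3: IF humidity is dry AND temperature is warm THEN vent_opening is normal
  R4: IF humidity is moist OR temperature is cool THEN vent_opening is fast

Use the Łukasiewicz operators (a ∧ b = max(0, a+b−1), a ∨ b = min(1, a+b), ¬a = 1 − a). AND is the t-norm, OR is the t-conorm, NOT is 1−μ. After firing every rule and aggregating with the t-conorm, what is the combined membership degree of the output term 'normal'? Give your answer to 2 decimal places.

0.03

R1: (moderate=0.78 OR moist=0.36) = 1.00; AND[max(0, a+b−1)] with hot=0.93 → w = 0.93
R2: dry=0.25, moderate=0.78; AND[max(0, a+b−1)] → w = 0.03
R3: dry=0.25, warm=0.16; AND[max(0, a+b−1)] → w = 0.00
R4: moist=0.36, cool=0.69; OR[min(1, a+b)] → w = 1.00
Rules with consequent 'normal': {R2, R3} → strengths 0.03, 0.00
Aggregate via t-conorm [min(1, a+b)]: 0.03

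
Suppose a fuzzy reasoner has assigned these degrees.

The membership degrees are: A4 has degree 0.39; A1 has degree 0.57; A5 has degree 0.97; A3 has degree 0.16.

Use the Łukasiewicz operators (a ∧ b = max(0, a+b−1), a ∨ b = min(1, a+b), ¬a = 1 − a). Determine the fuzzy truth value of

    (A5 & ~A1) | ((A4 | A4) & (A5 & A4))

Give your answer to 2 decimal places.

0.54

~A1 = 1 − 0.57 = 0.43
A5 & ~A1 = max(0, a+b−1) on (0.97, 0.43) = 0.40
A4 | A4 = min(1, a+b) on (0.39, 0.39) = 0.78
A5 & A4 = max(0, a+b−1) on (0.97, 0.39) = 0.36
(A4 | A4) & (A5 & A4) = max(0, a+b−1) on (0.78, 0.36) = 0.14
(A5 & ~A1) | ((A4 | A4) & (A5 & A4)) = min(1, a+b) on (0.40, 0.14) = 0.54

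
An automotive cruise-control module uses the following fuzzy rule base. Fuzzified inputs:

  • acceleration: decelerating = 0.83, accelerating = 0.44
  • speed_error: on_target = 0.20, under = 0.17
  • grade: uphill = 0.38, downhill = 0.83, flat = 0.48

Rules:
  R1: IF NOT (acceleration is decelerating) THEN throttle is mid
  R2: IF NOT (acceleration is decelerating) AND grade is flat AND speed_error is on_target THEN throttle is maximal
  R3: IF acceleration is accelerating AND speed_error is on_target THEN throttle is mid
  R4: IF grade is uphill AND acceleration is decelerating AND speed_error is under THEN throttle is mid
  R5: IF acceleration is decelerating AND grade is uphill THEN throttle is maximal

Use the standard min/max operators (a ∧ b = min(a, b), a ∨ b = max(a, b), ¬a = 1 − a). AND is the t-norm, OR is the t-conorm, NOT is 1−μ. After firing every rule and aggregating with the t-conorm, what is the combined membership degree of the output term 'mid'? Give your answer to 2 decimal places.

R1: ¬decelerating=1−0.83=0.17 → w = 0.17
R2: ¬decelerating=1−0.83=0.17, flat=0.48, on_target=0.20; AND[min(a, b)] → w = 0.17
R3: accelerating=0.44, on_target=0.20; AND[min(a, b)] → w = 0.20
R4: uphill=0.38, decelerating=0.83, under=0.17; AND[min(a, b)] → w = 0.17
R5: decelerating=0.83, uphill=0.38; AND[min(a, b)] → w = 0.38
Rules with consequent 'mid': {R1, R3, R4} → strengths 0.17, 0.20, 0.17
Aggregate via t-conorm [max(a, b)]: 0.20

0.20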